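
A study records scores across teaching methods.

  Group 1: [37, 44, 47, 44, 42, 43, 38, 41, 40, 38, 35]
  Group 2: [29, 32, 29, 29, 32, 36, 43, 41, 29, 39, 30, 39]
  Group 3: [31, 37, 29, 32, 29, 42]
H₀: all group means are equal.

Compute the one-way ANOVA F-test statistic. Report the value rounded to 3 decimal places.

Group means [40.82, 34.00, 33.33], grand mean 36.448
SSB = Σnᵢ(x̄ᵢ−x̄)² = 340.203; SSW = ΣΣ(x−x̄ᵢ)² = 570.970
MSB = 340.203/2 = 170.1014; MSW = 570.970/26 = 21.9604
F = MSB/MSW = 7.7458
df = (2, 26)

test statistic = 7.746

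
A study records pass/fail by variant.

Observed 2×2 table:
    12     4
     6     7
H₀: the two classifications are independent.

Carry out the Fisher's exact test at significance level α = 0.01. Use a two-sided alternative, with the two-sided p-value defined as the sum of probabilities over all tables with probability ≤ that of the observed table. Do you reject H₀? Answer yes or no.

Margins: r₁=16, r₂=13, c₁=18, c₂=11, n=29
p_obs = C(16,12)·C(13,6)/C(29,18); sum pmf over tables with pmf ≤ p_obs
p-value (two-sided) = 0.14264
At α=0.01: p ≥ α → fail to reject H₀

reject H₀: no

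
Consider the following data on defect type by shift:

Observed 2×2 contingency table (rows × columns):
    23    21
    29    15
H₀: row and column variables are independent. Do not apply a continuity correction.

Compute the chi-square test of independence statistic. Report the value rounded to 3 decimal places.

Row totals [44, 44], col totals [52, 36], n=88
χ² = (23−26.00)²/26.00 + (21−18.00)²/18.00 + (29−26.00)²/26.00 + (15−18.00)²/18.00 = 1.6923
df = 1

test statistic = 1.692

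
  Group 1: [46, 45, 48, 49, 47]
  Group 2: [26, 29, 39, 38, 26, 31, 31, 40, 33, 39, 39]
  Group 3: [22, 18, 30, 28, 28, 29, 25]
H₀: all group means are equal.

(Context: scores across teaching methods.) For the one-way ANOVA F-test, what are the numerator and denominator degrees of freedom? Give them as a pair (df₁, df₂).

k = 3 groups, N = 23 total
df = (k−1, N−k) = (3−1, 23−3) = (2, 20)

degrees of freedom = [2, 20]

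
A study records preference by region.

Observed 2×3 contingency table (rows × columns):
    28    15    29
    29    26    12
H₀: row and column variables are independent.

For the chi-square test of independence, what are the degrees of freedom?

degrees of freedom = 2

df = (r−1)(c−1) = (2−1)·(3−1) = 2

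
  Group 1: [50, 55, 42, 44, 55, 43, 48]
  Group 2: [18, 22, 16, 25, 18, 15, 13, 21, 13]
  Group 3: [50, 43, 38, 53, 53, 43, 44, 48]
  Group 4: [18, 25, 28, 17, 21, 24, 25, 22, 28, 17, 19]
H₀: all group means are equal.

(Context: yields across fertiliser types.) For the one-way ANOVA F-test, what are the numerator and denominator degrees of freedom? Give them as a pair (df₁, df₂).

degrees of freedom = [3, 31]

k = 4 groups, N = 35 total
df = (k−1, N−k) = (4−1, 35−4) = (3, 31)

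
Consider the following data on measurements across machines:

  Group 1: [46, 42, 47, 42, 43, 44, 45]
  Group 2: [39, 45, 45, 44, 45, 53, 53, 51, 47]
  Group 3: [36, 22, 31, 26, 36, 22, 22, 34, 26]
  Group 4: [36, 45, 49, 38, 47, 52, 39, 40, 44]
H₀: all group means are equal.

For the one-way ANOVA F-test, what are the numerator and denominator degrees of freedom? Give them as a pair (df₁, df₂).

k = 4 groups, N = 34 total
df = (k−1, N−k) = (4−1, 34−4) = (3, 30)

degrees of freedom = [3, 30]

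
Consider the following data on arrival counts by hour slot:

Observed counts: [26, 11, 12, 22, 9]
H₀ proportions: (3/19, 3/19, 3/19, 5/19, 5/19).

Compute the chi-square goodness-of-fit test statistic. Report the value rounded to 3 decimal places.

test statistic = 21.333

n = 80; E_i = n·p_i = [12.63, 12.63, 12.63, 21.05, 21.05]
χ² = (26−12.63)²/12.63 + (11−12.63)²/12.63 + (12−12.63)²/12.63 + (22−21.05)²/21.05 + (9−21.05)²/21.05 = 21.3333
df = 4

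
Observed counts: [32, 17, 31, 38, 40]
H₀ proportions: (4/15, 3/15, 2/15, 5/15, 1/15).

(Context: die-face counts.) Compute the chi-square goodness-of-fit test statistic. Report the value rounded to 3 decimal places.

n = 158; E_i = n·p_i = [42.13, 31.60, 21.07, 52.67, 10.53]
χ² = (32−42.13)²/42.13 + (17−31.60)²/31.60 + (31−21.07)²/21.07 + (38−52.67)²/52.67 + (40−10.53)²/10.53 = 100.3829
df = 4

test statistic = 100.383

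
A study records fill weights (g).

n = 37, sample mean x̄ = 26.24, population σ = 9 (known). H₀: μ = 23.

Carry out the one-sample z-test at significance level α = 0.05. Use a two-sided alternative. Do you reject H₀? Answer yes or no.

SE = σ/√n = 9/√37 = 1.4796
z = (x̄−μ₀)/SE = (26.24−23)/1.4796 = 2.1898
p-value (two-sided) = 0.02854
At α=0.05: p < α → reject H₀

reject H₀: yes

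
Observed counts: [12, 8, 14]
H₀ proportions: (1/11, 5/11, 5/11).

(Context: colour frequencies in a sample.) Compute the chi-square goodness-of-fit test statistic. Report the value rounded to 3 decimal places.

n = 34; E_i = n·p_i = [3.09, 15.45, 15.45]
χ² = (12−3.09)²/3.09 + (8−15.45)²/15.45 + (14−15.45)²/15.45 = 29.4118
df = 2

test statistic = 29.412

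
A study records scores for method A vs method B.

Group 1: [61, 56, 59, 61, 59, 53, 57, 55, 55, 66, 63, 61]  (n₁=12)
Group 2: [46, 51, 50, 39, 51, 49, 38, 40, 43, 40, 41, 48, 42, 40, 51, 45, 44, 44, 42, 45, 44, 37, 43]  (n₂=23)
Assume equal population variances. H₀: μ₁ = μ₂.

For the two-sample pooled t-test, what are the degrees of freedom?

df = n₁ + n₂ − 2 = 12 + 23 − 2 = 33

degrees of freedom = 33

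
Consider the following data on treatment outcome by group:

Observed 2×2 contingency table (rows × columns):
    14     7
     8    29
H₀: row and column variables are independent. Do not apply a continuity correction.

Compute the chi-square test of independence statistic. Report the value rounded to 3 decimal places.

Row totals [21, 37], col totals [22, 36], n=58
χ² = (14−7.97)²/7.97 + (7−13.03)²/13.03 + (8−14.03)²/14.03 + (29−22.97)²/22.97 = 11.5456
df = 1

test statistic = 11.546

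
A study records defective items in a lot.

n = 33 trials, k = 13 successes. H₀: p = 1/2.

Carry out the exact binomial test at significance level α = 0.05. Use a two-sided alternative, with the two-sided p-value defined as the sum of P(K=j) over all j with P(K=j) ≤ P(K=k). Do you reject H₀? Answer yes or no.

Exact binomial: n=33, k=13, p₀=1/2=0.5000
P(X=j) = C(n,j)·p₀^j·(1−p₀)^(n−j); p = Σ P(X=j) over j with P(X=j) ≤ P(X=13)
p-value (two-sided) = 0.29621
At α=0.05: p ≥ α → fail to reject H₀

reject H₀: no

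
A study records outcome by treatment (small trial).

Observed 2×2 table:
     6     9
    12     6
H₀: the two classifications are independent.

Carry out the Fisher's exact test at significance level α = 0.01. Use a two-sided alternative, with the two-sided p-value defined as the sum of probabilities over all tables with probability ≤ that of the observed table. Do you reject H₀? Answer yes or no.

reject H₀: no

Margins: r₁=15, r₂=18, c₁=18, c₂=15, n=33
p_obs = C(15,6)·C(18,12)/C(33,18); sum pmf over tables with pmf ≤ p_obs
p-value (two-sided) = 0.16973
At α=0.01: p ≥ α → fail to reject H₀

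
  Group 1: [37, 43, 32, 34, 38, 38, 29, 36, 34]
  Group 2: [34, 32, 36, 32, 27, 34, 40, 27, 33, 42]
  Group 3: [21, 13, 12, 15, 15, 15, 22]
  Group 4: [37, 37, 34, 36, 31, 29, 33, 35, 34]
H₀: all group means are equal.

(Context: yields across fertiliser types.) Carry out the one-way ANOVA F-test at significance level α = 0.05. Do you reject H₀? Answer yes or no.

reject H₀: yes

Group means [35.67, 33.70, 16.14, 34.00], grand mean 30.771
SSB = Σnᵢ(x̄ᵢ−x̄)² = 1893.214; SSW = ΣΣ(x−x̄ᵢ)² = 486.957
MSB = 1893.214/3 = 631.0714; MSW = 486.957/31 = 15.7083
F = MSB/MSW = 40.1744
df = (3, 31)
p-value (upper-tail) = 0.00000
At α=0.05: p < α → reject H₀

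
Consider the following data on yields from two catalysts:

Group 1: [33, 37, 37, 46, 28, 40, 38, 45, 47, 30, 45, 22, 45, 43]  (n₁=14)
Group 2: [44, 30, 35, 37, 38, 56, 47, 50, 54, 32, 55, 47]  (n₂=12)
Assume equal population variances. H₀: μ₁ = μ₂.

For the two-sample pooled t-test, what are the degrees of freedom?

df = n₁ + n₂ − 2 = 14 + 12 − 2 = 24

degrees of freedom = 24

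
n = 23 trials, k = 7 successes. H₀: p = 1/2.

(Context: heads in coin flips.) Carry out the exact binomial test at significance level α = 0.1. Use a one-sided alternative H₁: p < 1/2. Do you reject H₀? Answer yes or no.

Exact binomial: n=23, k=7, p₀=1/2=0.5000
P(X≤7) from Σ C(n,i)·p₀^i·(1−p₀)^(n−i)
p-value (one-sided, H₁ less) = 0.04657
At α=0.1: p < α → reject H₀

reject H₀: yes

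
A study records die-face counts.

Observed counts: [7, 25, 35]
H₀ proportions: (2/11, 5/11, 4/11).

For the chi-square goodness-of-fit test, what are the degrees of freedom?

df = k − 1 = 3 − 1 = 2

degrees of freedom = 2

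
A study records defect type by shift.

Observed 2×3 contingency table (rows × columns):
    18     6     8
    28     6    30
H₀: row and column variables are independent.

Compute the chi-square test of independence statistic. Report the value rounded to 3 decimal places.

Row totals [32, 64], col totals [46, 12, 38], n=96
χ² = (18−15.33)²/15.33 + (6−4.00)²/4.00 + (8−12.67)²/12.67 + (28−30.67)²/30.67 + (6−8.00)²/8.00 + (30−25.33)²/25.33 = 4.7746
df = 2

test statistic = 4.775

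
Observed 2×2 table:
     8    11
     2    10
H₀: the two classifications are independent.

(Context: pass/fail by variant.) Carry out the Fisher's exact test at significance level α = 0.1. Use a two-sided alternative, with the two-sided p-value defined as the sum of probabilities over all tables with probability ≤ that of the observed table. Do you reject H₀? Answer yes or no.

Margins: r₁=19, r₂=12, c₁=10, c₂=21, n=31
p_obs = C(19,8)·C(12,2)/C(31,10); sum pmf over tables with pmf ≤ p_obs
p-value (two-sided) = 0.23961
At α=0.1: p ≥ α → fail to reject H₀

reject H₀: no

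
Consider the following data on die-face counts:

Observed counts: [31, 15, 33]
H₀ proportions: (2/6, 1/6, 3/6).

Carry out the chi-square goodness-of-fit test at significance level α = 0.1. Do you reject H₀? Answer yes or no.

reject H₀: no

n = 79; E_i = n·p_i = [26.33, 13.17, 39.50]
χ² = (31−26.33)²/26.33 + (15−13.17)²/13.17 + (33−39.50)²/39.50 = 2.1519
df = 2
p-value (upper-tail) = 0.34097
At α=0.1: p ≥ α → fail to reject H₀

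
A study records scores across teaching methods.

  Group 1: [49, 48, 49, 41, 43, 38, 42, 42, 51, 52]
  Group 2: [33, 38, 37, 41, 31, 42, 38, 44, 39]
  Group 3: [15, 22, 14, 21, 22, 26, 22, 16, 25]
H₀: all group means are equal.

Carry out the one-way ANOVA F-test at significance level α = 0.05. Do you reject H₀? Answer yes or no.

Group means [45.50, 38.11, 20.33], grand mean 35.036
SSB = Σnᵢ(x̄ᵢ−x̄)² = 3125.575; SSW = ΣΣ(x−x̄ᵢ)² = 497.389
MSB = 3125.575/2 = 1562.7877; MSW = 497.389/25 = 19.8956
F = MSB/MSW = 78.5496
df = (2, 25)
p-value (upper-tail) = 0.00000
At α=0.05: p < α → reject H₀

reject H₀: yes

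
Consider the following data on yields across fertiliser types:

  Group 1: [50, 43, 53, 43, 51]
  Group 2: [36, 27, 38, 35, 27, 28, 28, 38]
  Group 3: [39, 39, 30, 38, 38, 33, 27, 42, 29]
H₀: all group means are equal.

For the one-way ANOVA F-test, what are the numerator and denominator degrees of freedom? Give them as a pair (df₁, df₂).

k = 3 groups, N = 22 total
df = (k−1, N−k) = (3−1, 22−3) = (2, 19)

degrees of freedom = [2, 19]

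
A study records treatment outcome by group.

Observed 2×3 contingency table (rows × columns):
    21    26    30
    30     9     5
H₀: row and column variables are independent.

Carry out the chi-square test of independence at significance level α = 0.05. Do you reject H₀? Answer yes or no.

Row totals [77, 44], col totals [51, 35, 35], n=121
χ² = (21−32.45)²/32.45 + (26−22.27)²/22.27 + (30−22.27)²/22.27 + (30−18.55)²/18.55 + (9−12.73)²/12.73 + (5−12.73)²/12.73 = 20.2054
df = 2
p-value (upper-tail) = 0.00004
At α=0.05: p < α → reject H₀

reject H₀: yes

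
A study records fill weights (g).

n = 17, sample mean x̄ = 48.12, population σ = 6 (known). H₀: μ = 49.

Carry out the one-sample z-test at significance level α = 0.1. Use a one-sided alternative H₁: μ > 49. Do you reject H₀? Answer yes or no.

SE = σ/√n = 6/√17 = 1.4552
z = (x̄−μ₀)/SE = (48.12−49)/1.4552 = -0.6047
p-value (one-sided, H₁ greater) = 0.72732
At α=0.1: p ≥ α → fail to reject H₀

reject H₀: no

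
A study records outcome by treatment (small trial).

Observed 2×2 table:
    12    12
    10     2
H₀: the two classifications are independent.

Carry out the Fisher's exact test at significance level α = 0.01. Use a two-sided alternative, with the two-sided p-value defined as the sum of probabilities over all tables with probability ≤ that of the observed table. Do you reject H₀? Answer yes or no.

Margins: r₁=24, r₂=12, c₁=22, c₂=14, n=36
p_obs = C(24,12)·C(12,10)/C(36,22); sum pmf over tables with pmf ≤ p_obs
p-value (two-sided) = 0.07562
At α=0.01: p ≥ α → fail to reject H₀

reject H₀: no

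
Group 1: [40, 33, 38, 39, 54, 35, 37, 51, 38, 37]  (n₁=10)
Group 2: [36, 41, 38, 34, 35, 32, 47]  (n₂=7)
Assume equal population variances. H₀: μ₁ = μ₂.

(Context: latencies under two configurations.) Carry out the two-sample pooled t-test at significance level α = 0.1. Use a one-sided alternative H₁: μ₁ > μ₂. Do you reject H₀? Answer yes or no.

reject H₀: no

x̄₁=40.200, s₁=6.812, n₁=10
x̄₂=37.571, s₂=5.062, n₂=7
s_p² = [9·6.812² + 6·5.062²]/15 = 38.0876
SE = √(s_p²·(1/10+1/7)) = 3.0414
t = (40.200−37.571)/3.0414 = 0.8643
df = 15
p-value (one-sided, H₁ greater) = 0.20052
At α=0.1: p ≥ α → fail to reject H₀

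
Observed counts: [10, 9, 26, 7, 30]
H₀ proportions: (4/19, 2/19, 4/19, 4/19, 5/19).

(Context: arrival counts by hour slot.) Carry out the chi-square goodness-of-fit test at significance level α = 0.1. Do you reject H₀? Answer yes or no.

n = 82; E_i = n·p_i = [17.26, 8.63, 17.26, 17.26, 21.58]
χ² = (10−17.26)²/17.26 + (9−8.63)²/8.63 + (26−17.26)²/17.26 + (7−17.26)²/17.26 + (30−21.58)²/21.58 = 16.8811
df = 4
p-value (upper-tail) = 0.00204
At α=0.1: p < α → reject H₀

reject H₀: yes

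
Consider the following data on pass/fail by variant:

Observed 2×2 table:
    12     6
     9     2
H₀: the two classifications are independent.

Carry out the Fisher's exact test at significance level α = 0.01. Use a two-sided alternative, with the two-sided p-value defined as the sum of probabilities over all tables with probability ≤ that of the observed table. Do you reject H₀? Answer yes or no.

reject H₀: no

Margins: r₁=18, r₂=11, c₁=21, c₂=8, n=29
p_obs = C(18,12)·C(11,9)/C(29,21); sum pmf over tables with pmf ≤ p_obs
p-value (two-sided) = 0.67063
At α=0.01: p ≥ α → fail to reject H₀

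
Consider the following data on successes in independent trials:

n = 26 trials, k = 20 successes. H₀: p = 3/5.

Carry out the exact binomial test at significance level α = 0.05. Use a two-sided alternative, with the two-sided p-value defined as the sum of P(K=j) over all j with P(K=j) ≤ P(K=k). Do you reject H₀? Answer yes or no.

reject H₀: no

Exact binomial: n=26, k=20, p₀=3/5=0.6000
P(X=j) = C(n,j)·p₀^j·(1−p₀)^(n−j); p = Σ P(X=j) over j with P(X=j) ≤ P(X=20)
p-value (two-sided) = 0.10764
At α=0.05: p ≥ α → fail to reject H₀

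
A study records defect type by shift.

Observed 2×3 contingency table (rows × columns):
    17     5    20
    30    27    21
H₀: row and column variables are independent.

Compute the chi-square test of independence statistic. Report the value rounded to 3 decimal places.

Row totals [42, 78], col totals [47, 32, 41], n=120
χ² = (17−16.45)²/16.45 + (5−11.20)²/11.20 + (20−14.35)²/14.35 + (30−30.55)²/30.55 + (27−20.80)²/20.80 + (21−26.65)²/26.65 = 8.7309
df = 2

test statistic = 8.731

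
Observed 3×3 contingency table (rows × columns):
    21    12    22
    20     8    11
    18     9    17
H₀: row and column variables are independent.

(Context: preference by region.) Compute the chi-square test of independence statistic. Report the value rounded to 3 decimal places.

test statistic = 1.975

Row totals [55, 39, 44], col totals [59, 29, 50], n=138
χ² = (21−23.51)²/23.51 + (12−11.56)²/11.56 + (22−19.93)²/19.93 + (20−16.67)²/16.67 + (8−8.20)²/8.20 + (11−14.13)²/14.13 + (18−18.81)²/18.81 + (9−9.25)²/9.25 + (17−15.94)²/15.94 = 1.9748
df = 4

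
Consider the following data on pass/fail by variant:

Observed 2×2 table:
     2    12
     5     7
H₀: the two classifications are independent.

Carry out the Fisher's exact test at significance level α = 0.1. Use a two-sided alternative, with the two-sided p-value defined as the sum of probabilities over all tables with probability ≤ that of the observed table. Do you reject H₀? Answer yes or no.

Margins: r₁=14, r₂=12, c₁=7, c₂=19, n=26
p_obs = C(14,2)·C(12,5)/C(26,7); sum pmf over tables with pmf ≤ p_obs
p-value (two-sided) = 0.19043
At α=0.1: p ≥ α → fail to reject H₀

reject H₀: no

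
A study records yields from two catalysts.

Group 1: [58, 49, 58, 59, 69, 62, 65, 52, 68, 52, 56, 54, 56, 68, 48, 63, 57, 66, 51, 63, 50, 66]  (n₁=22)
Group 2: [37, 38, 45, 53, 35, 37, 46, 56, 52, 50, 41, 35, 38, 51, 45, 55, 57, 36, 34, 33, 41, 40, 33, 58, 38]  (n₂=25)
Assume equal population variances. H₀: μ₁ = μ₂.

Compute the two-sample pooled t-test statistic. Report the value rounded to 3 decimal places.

test statistic = 6.861

x̄₁=58.636, s₁=6.716, n₁=22
x̄₂=43.360, s₂=8.326, n₂=25
s_p² = [21·6.716² + 24·8.326²]/45 = 58.0189
SE = √(s_p²·(1/22+1/25)) = 2.2267
t = (58.636−43.360)/2.2267 = 6.8607
df = 45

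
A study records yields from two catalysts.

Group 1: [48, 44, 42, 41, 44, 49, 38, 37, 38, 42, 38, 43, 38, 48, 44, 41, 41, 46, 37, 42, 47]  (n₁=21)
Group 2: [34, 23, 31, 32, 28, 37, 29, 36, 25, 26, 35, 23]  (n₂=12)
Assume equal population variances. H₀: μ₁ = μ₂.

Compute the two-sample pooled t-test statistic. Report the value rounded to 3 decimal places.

x̄₁=42.286, s₁=3.810, n₁=21
x̄₂=29.917, s₂=4.999, n₂=12
s_p² = [20·3.810² + 11·4.999²]/31 = 18.2323
SE = √(s_p²·(1/21+1/12)) = 1.5452
t = (42.286−29.917)/1.5452 = 8.0049
df = 31

test statistic = 8.005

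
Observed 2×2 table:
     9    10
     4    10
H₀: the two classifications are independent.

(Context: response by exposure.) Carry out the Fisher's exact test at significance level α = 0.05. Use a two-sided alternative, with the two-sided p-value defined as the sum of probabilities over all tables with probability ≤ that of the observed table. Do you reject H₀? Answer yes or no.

Margins: r₁=19, r₂=14, c₁=13, c₂=20, n=33
p_obs = C(19,9)·C(14,4)/C(33,13); sum pmf over tables with pmf ≤ p_obs
p-value (two-sided) = 0.30954
At α=0.05: p ≥ α → fail to reject H₀

reject H₀: no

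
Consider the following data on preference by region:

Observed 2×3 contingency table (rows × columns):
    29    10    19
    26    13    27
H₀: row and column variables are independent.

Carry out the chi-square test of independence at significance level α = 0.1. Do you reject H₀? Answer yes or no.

Row totals [58, 66], col totals [55, 23, 46], n=124
χ² = (29−25.73)²/25.73 + (10−10.76)²/10.76 + (19−21.52)²/21.52 + (26−29.27)²/29.27 + (13−12.24)²/12.24 + (27−24.48)²/24.48 = 1.4361
df = 2
p-value (upper-tail) = 0.48770
At α=0.1: p ≥ α → fail to reject H₀

reject H₀: no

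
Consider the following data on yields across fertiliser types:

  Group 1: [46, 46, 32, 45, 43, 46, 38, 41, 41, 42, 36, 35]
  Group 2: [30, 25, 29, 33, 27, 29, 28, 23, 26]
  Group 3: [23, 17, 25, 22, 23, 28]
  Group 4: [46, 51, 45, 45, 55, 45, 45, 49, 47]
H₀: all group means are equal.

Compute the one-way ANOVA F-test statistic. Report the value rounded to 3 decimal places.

Group means [40.92, 27.78, 23.00, 47.56], grand mean 36.306
SSB = Σnᵢ(x̄ᵢ−x̄)² = 3110.944; SSW = ΣΣ(x−x̄ᵢ)² = 480.694
MSB = 3110.944/3 = 1036.9815; MSW = 480.694/32 = 15.0217
F = MSB/MSW = 69.0322
df = (3, 32)

test statistic = 69.032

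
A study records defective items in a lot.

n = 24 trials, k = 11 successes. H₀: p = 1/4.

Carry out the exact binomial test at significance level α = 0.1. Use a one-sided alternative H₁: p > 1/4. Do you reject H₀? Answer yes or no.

Exact binomial: n=24, k=11, p₀=1/4=0.2500
P(X≥11) from Σ C(n,i)·p₀^i·(1−p₀)^(n−i)
p-value (one-sided, H₁ greater) = 0.02134
At α=0.1: p < α → reject H₀

reject H₀: yes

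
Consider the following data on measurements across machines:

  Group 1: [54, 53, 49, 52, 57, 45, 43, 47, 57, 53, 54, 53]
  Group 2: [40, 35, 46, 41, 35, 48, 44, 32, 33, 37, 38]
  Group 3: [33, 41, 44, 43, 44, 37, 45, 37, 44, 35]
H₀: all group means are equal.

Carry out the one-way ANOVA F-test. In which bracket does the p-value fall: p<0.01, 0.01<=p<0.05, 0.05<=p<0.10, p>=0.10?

p-value bracket: p<0.01

Group means [51.42, 39.00, 40.30], grand mean 43.909
SSB = Σnᵢ(x̄ᵢ−x̄)² = 1071.711; SSW = ΣΣ(x−x̄ᵢ)² = 677.017
MSB = 1071.711/2 = 535.8553; MSW = 677.017/30 = 22.5672
F = MSB/MSW = 23.7448
df = (2, 30)
p-value (upper-tail) = 0.00000
→ bracket: p<0.01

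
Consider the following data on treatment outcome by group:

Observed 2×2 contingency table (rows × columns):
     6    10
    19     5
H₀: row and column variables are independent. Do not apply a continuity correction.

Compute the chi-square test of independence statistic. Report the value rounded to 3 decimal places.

test statistic = 7.111

Row totals [16, 24], col totals [25, 15], n=40
χ² = (6−10.00)²/10.00 + (10−6.00)²/6.00 + (19−15.00)²/15.00 + (5−9.00)²/9.00 = 7.1111
df = 1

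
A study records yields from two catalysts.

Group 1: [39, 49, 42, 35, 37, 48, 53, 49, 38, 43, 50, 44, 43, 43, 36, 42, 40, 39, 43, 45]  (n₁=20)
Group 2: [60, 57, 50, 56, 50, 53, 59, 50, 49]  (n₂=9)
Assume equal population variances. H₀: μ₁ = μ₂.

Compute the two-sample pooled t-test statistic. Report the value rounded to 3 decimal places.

x̄₁=42.900, s₁=4.962, n₁=20
x̄₂=53.778, s₂=4.295, n₂=9
s_p² = [19·4.962² + 8·4.295²]/27 = 22.7909
SE = √(s_p²·(1/20+1/9)) = 1.9162
t = (42.900−53.778)/1.9162 = -5.6767
df = 27

test statistic = -5.677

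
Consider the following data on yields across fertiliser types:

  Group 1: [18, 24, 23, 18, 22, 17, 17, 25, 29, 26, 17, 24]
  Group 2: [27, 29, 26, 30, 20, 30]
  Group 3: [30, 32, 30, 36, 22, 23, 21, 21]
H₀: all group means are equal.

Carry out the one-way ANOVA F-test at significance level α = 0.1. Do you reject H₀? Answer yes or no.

reject H₀: yes

Group means [21.67, 27.00, 26.88], grand mean 24.500
SSB = Σnᵢ(x̄ᵢ−x̄)² = 178.958; SSW = ΣΣ(x−x̄ᵢ)² = 497.542
MSB = 178.958/2 = 89.4792; MSW = 497.542/23 = 21.6322
F = MSB/MSW = 4.1364
df = (2, 23)
p-value (upper-tail) = 0.02921
At α=0.1: p < α → reject H₀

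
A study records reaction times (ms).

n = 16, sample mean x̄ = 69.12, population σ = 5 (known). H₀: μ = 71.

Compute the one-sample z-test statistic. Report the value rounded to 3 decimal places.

SE = σ/√n = 5/√16 = 1.2500
z = (x̄−μ₀)/SE = (69.12−71)/1.2500 = -1.5040

test statistic = -1.504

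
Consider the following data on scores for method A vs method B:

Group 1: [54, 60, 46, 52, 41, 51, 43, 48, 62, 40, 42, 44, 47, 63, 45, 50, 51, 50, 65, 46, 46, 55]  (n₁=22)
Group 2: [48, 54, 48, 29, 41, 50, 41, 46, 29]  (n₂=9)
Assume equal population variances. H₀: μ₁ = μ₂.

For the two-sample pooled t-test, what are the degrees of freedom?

degrees of freedom = 29

df = n₁ + n₂ − 2 = 22 + 9 − 2 = 29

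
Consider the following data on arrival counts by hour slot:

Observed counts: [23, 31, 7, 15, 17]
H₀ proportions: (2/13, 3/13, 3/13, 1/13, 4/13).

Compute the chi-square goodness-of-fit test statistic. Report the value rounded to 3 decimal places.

n = 93; E_i = n·p_i = [14.31, 21.46, 21.46, 7.15, 28.62]
χ² = (23−14.31)²/14.31 + (31−21.46)²/21.46 + (7−21.46)²/21.46 + (15−7.15)²/7.15 + (17−28.62)²/28.62 = 32.5851
df = 4

test statistic = 32.585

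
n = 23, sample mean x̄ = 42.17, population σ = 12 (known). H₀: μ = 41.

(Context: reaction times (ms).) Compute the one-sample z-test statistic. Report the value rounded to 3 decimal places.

test statistic = 0.468

SE = σ/√n = 12/√23 = 2.5022
z = (x̄−μ₀)/SE = (42.17−41)/2.5022 = 0.4676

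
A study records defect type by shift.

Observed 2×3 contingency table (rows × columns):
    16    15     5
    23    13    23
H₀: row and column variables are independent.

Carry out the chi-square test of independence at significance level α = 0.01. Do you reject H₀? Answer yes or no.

reject H₀: no

Row totals [36, 59], col totals [39, 28, 28], n=95
χ² = (16−14.78)²/14.78 + (15−10.61)²/10.61 + (5−10.61)²/10.61 + (23−24.22)²/24.22 + (13−17.39)²/17.39 + (23−17.39)²/17.39 = 7.8632
df = 2
p-value (upper-tail) = 0.01961
At α=0.01: p ≥ α → fail to reject H₀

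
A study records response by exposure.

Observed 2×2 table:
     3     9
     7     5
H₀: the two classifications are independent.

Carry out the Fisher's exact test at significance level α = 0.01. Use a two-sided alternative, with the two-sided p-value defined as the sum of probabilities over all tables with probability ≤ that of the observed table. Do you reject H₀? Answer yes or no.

Margins: r₁=12, r₂=12, c₁=10, c₂=14, n=24
p_obs = C(12,3)·C(12,7)/C(24,10); sum pmf over tables with pmf ≤ p_obs
p-value (two-sided) = 0.21376
At α=0.01: p ≥ α → fail to reject H₀

reject H₀: no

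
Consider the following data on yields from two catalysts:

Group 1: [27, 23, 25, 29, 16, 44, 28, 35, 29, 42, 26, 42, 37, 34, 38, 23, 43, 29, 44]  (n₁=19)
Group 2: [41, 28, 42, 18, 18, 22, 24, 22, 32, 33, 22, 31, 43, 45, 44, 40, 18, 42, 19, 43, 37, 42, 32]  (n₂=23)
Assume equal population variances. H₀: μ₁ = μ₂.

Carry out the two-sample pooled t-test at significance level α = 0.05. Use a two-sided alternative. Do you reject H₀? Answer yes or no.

x̄₁=32.316, s₁=8.340, n₁=19
x̄₂=32.087, s₂=9.917, n₂=23
s_p² = [18·8.340² + 22·9.917²]/40 = 85.3983
SE = √(s_p²·(1/19+1/23)) = 2.8649
t = (32.316−32.087)/2.8649 = 0.0799
df = 40
p-value (two-sided) = 0.93674
At α=0.05: p ≥ α → fail to reject H₀

reject H₀: no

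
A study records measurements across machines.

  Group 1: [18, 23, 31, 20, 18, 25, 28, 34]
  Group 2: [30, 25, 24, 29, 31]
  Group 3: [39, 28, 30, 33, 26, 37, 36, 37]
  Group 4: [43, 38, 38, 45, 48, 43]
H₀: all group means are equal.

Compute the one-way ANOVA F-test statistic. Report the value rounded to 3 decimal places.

test statistic = 17.370

Group means [24.62, 27.80, 33.25, 42.50], grand mean 31.741
SSB = Σnᵢ(x̄ᵢ−x̄)² = 1195.510; SSW = ΣΣ(x−x̄ᵢ)² = 527.675
MSB = 1195.510/3 = 398.5034; MSW = 527.675/23 = 22.9424
F = MSB/MSW = 17.3697
df = (3, 23)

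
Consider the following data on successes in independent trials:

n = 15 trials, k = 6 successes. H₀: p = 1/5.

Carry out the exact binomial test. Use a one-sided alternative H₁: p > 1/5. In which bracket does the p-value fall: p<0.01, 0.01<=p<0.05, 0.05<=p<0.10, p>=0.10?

Exact binomial: n=15, k=6, p₀=1/5=0.2000
P(X≥6) from Σ C(n,i)·p₀^i·(1−p₀)^(n−i)
p-value (one-sided, H₁ greater) = 0.06105
→ bracket: 0.05<=p<0.10

p-value bracket: 0.05<=p<0.10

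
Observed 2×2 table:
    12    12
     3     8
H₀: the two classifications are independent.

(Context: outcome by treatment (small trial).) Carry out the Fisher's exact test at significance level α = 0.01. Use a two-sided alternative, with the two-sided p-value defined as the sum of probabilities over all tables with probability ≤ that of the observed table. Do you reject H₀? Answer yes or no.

Margins: r₁=24, r₂=11, c₁=15, c₂=20, n=35
p_obs = C(24,12)·C(11,3)/C(35,15); sum pmf over tables with pmf ≤ p_obs
p-value (two-sided) = 0.28142
At α=0.01: p ≥ α → fail to reject H₀

reject H₀: no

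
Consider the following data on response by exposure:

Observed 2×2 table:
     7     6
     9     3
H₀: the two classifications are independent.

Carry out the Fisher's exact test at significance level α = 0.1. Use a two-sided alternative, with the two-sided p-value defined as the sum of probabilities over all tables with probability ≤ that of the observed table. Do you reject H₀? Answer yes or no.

reject H₀: no

Margins: r₁=13, r₂=12, c₁=16, c₂=9, n=25
p_obs = C(13,7)·C(12,9)/C(25,16); sum pmf over tables with pmf ≤ p_obs
p-value (two-sided) = 0.41098
At α=0.1: p ≥ α → fail to reject H₀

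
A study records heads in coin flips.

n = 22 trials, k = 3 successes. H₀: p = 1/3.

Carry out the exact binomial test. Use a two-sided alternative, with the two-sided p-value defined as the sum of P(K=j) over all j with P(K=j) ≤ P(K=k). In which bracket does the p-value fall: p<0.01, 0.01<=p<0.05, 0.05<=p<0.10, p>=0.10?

p-value bracket: 0.05<=p<0.10

Exact binomial: n=22, k=3, p₀=1/3=0.3333
P(X=j) = C(n,j)·p₀^j·(1−p₀)^(n−j); p = Σ P(X=j) over j with P(X=j) ≤ P(X=3)
p-value (two-sided) = 0.06776
→ bracket: 0.05<=p<0.10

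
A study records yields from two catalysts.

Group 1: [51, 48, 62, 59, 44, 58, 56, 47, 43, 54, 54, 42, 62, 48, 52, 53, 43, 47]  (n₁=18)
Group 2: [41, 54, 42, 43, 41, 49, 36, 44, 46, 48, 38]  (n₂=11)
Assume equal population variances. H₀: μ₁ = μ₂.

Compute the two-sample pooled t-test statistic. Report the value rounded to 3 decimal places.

test statistic = 3.240

x̄₁=51.278, s₁=6.461, n₁=18
x̄₂=43.818, s₂=5.173, n₂=11
s_p² = [17·6.461² + 10·5.173²]/27 = 36.1944
SE = √(s_p²·(1/18+1/11)) = 2.3024
t = (51.278−43.818)/2.3024 = 3.2399
df = 27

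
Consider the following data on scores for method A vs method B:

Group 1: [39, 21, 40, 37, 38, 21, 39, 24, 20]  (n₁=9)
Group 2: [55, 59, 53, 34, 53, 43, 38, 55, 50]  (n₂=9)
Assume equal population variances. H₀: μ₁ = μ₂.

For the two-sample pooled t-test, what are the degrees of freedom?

df = n₁ + n₂ − 2 = 9 + 9 − 2 = 16

degrees of freedom = 16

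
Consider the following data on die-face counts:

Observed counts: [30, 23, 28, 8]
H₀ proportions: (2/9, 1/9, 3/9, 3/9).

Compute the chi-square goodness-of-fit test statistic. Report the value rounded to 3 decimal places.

test statistic = 38.584

n = 89; E_i = n·p_i = [19.78, 9.89, 29.67, 29.67]
χ² = (30−19.78)²/19.78 + (23−9.89)²/9.89 + (28−29.67)²/29.67 + (8−29.67)²/29.67 = 38.5843
df = 3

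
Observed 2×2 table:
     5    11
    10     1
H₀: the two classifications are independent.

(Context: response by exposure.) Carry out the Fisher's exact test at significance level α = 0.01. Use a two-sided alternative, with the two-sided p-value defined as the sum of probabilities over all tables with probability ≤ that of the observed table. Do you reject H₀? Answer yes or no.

Margins: r₁=16, r₂=11, c₁=15, c₂=12, n=27
p_obs = C(16,5)·C(11,10)/C(27,15); sum pmf over tables with pmf ≤ p_obs
p-value (two-sided) = 0.00472
At α=0.01: p < α → reject H₀

reject H₀: yes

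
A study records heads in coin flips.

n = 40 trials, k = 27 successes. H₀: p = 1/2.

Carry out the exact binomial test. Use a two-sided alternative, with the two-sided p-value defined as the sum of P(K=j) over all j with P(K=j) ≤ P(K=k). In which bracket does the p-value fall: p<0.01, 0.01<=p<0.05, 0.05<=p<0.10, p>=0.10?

Exact binomial: n=40, k=27, p₀=1/2=0.5000
P(X=j) = C(n,j)·p₀^j·(1−p₀)^(n−j); p = Σ P(X=j) over j with P(X=j) ≤ P(X=27)
p-value (two-sided) = 0.03848
→ bracket: 0.01<=p<0.05

p-value bracket: 0.01<=p<0.05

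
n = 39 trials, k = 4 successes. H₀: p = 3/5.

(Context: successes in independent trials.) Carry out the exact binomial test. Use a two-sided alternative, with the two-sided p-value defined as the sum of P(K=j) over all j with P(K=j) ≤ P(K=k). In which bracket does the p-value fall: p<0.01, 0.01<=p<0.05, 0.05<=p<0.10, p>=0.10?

p-value bracket: p<0.01

Exact binomial: n=39, k=4, p₀=3/5=0.6000
P(X=j) = C(n,j)·p₀^j·(1−p₀)^(n−j); p = Σ P(X=j) over j with P(X=j) ≤ P(X=4)
p-value (two-sided) = 0.00000
→ bracket: p<0.01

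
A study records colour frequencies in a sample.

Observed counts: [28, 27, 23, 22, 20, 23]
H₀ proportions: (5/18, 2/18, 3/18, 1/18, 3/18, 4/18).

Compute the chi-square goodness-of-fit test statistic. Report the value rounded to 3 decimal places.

n = 143; E_i = n·p_i = [39.72, 15.89, 23.83, 7.94, 23.83, 31.78]
χ² = (28−39.72)²/39.72 + (27−15.89)²/15.89 + (23−23.83)²/23.83 + (22−7.94)²/7.94 + (20−23.83)²/23.83 + (23−31.78)²/31.78 = 39.1671
df = 5

test statistic = 39.167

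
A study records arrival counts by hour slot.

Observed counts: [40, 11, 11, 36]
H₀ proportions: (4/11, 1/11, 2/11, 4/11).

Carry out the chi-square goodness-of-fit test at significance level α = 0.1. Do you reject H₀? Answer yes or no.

reject H₀: no

n = 98; E_i = n·p_i = [35.64, 8.91, 17.82, 35.64]
χ² = (40−35.64)²/35.64 + (11−8.91)²/8.91 + (11−17.82)²/17.82 + (36−35.64)²/35.64 = 3.6378
df = 3
p-value (upper-tail) = 0.30333
At α=0.1: p ≥ α → fail to reject H₀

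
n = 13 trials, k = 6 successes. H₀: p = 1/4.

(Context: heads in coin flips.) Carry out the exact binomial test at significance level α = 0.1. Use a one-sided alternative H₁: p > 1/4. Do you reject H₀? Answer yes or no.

reject H₀: yes

Exact binomial: n=13, k=6, p₀=1/4=0.2500
P(X≥6) from Σ C(n,i)·p₀^i·(1−p₀)^(n−i)
p-value (one-sided, H₁ greater) = 0.08021
At α=0.1: p < α → reject H₀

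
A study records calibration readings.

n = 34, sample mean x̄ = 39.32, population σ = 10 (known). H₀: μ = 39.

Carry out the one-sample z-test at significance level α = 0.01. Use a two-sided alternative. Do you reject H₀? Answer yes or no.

reject H₀: no

SE = σ/√n = 10/√34 = 1.7150
z = (x̄−μ₀)/SE = (39.32−39)/1.7150 = 0.1866
p-value (two-sided) = 0.85198
At α=0.01: p ≥ α → fail to reject H₀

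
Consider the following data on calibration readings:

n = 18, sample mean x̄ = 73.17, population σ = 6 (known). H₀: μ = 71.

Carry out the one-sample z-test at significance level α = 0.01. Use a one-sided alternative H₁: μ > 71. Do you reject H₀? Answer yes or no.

SE = σ/√n = 6/√18 = 1.4142
z = (x̄−μ₀)/SE = (73.17−71)/1.4142 = 1.5344
p-value (one-sided, H₁ greater) = 0.06246
At α=0.01: p ≥ α → fail to reject H₀

reject H₀: no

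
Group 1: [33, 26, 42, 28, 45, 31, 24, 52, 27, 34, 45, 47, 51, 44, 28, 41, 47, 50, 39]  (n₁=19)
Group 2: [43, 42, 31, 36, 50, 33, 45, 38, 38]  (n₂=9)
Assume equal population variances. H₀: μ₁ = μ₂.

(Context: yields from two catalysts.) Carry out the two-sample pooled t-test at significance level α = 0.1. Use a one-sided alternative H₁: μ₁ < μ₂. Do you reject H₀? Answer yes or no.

x̄₁=38.632, s₁=9.352, n₁=19
x̄₂=39.556, s₂=6.023, n₂=9
s_p² = [18·9.352² + 8·6.023²]/26 = 71.7170
SE = √(s_p²·(1/19+1/9)) = 3.4268
t = (38.632−39.556)/3.4268 = -0.2696
df = 26
p-value (one-sided, H₁ less) = 0.39479
At α=0.1: p ≥ α → fail to reject H₀

reject H₀: no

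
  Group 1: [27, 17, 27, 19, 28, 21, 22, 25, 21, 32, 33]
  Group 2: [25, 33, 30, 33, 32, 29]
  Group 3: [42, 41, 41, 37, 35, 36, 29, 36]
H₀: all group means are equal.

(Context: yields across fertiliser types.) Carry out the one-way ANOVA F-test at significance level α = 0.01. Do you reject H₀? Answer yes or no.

Group means [24.73, 30.33, 37.12], grand mean 30.040
SSB = Σnᵢ(x̄ᵢ−x̄)² = 712.570; SSW = ΣΣ(x−x̄ᵢ)² = 444.390
MSB = 712.570/2 = 356.2849; MSW = 444.390/22 = 20.1996
F = MSB/MSW = 17.6383
df = (2, 22)
p-value (upper-tail) = 0.00003
At α=0.01: p < α → reject H₀

reject H₀: yes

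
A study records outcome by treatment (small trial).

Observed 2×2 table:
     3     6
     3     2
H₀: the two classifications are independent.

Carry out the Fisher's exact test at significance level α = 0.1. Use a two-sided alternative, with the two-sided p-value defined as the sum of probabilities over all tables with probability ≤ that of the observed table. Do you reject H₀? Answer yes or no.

reject H₀: no

Margins: r₁=9, r₂=5, c₁=6, c₂=8, n=14
p_obs = C(9,3)·C(5,3)/C(14,6); sum pmf over tables with pmf ≤ p_obs
p-value (two-sided) = 0.58042
At α=0.1: p ≥ α → fail to reject H₀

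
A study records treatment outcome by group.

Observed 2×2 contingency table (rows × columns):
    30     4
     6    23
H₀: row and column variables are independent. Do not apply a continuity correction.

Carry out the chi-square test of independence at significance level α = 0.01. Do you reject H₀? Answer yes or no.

reject H₀: yes

Row totals [34, 29], col totals [36, 27], n=63
χ² = (30−19.43)²/19.43 + (4−14.57)²/14.57 + (6−16.57)²/16.57 + (23−12.43)²/12.43 = 29.1572
df = 1
p-value (upper-tail) = 0.00000
At α=0.01: p < α → reject H₀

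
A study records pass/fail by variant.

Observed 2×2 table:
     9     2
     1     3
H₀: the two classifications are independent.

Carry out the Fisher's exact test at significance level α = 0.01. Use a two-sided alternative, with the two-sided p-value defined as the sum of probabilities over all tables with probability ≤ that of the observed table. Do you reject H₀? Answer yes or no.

reject H₀: no

Margins: r₁=11, r₂=4, c₁=10, c₂=5, n=15
p_obs = C(11,9)·C(4,1)/C(15,10); sum pmf over tables with pmf ≤ p_obs
p-value (two-sided) = 0.07692
At α=0.01: p ≥ α → fail to reject H₀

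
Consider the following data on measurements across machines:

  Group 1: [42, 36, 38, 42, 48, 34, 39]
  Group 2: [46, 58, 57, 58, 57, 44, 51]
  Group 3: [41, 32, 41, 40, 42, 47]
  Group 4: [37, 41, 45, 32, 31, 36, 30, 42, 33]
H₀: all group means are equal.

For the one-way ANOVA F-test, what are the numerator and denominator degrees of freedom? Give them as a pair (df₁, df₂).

degrees of freedom = [3, 25]

k = 4 groups, N = 29 total
df = (k−1, N−k) = (4−1, 29−4) = (3, 25)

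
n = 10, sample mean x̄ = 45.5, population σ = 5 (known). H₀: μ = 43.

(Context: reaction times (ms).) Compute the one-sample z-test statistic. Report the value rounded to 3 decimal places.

test statistic = 1.581

SE = σ/√n = 5/√10 = 1.5811
z = (x̄−μ₀)/SE = (45.5−43)/1.5811 = 1.5811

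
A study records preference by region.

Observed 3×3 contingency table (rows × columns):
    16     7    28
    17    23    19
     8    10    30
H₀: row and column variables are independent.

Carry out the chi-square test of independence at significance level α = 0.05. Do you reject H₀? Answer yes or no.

Row totals [51, 59, 48], col totals [41, 40, 77], n=158
χ² = (16−13.23)²/13.23 + (7−12.91)²/12.91 + (28−24.85)²/24.85 + (17−15.31)²/15.31 + (23−14.94)²/14.94 + (19−28.75)²/28.75 + (8−12.46)²/12.46 + (10−12.15)²/12.15 + (30−23.39)²/23.39 = 15.3717
df = 4
p-value (upper-tail) = 0.00399
At α=0.05: p < α → reject H₀

reject H₀: yes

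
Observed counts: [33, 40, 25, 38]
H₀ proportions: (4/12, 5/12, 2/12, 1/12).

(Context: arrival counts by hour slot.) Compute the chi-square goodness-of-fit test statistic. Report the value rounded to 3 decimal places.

n = 136; E_i = n·p_i = [45.33, 56.67, 22.67, 11.33]
χ² = (33−45.33)²/45.33 + (40−56.67)²/56.67 + (25−22.67)²/22.67 + (38−11.33)²/11.33 = 71.2426
df = 3

test statistic = 71.243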